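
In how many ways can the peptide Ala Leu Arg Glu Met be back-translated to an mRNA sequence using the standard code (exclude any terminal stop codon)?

Ala: 4 codons.
Leu: 6 codons.
Arg: 6 codons.
Glu: 2 codons.
Met: 1 codon.
4 × 6 × 6 × 2 × 1 = 288.

288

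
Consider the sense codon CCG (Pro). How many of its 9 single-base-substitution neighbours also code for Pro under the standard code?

3

Position 1: none → 0 synonymous.
Position 2: none → 0 synonymous.
Position 3: CCT, CCC, CCA → 3 synonymous.
Total: 0 + 0 + 3 = 3.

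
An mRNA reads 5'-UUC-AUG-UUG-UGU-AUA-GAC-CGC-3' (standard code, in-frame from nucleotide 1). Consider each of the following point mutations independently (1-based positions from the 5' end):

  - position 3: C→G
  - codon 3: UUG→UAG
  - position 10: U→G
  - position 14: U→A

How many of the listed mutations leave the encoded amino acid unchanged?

0

Codon 1: UUC (Phe) → UUG (Leu) — missense.
Codon 3: UUG (Leu) → UAG (Stop) — nonsense.
Codon 4: UGU (Cys) → GGU (Gly) — missense.
Codon 5: AUA (Ile) → AAA (Lys) — missense.
Synonymous: 0 of 4.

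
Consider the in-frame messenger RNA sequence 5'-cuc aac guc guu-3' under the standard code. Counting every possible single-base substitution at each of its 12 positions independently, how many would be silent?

10

Codon 1 (CUC, Leu): 3 synonymous substitutions.
Codon 2 (AAC, Asn): 1 synonymous substitution.
Codon 3 (GUC, Val): 3 synonymous substitutions.
Codon 4 (GUU, Val): 3 synonymous substitutions.
Total: 3 + 1 + 3 + 3 = 10.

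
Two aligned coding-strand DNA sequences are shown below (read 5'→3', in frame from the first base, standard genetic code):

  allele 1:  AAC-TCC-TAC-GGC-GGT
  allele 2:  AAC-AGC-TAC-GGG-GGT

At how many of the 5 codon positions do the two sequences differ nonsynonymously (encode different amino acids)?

Codon 1: AAC Asn / AAC Asn — identical.
Codon 2: TCC Ser / AGC Ser — synonymous.
Codon 3: TAC Tyr / TAC Tyr — identical.
Codon 4: GGC Gly / GGG Gly — synonymous.
Codon 5: GGT Gly / GGT Gly — identical.
Nonsynonymous differences: 0.

0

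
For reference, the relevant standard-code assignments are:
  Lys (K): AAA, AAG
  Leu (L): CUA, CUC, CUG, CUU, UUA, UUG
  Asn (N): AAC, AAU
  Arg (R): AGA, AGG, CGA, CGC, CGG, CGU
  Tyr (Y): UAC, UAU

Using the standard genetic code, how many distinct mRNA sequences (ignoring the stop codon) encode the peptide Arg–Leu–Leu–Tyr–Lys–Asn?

Arg: 6 codons.
Leu: 6 codons.
Leu: 6 codons.
Tyr: 2 codons.
Lys: 2 codons.
Asn: 2 codons.
6 × 6 × 6 × 2 × 2 × 2 = 1728.

1728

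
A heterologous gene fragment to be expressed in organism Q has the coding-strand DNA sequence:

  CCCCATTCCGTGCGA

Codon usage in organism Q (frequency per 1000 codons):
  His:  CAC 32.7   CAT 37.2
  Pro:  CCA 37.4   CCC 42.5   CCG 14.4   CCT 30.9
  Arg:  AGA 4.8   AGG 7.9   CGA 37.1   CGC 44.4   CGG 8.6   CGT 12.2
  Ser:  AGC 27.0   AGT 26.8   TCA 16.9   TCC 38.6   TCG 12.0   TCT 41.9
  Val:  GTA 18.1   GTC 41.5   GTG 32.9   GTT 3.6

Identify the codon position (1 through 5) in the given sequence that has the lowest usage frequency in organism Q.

4

Codon 1 CCC (Pro): 42.5 per 1000.
Codon 2 CAT (His): 37.2 per 1000.
Codon 3 TCC (Ser): 38.6 per 1000.
Codon 4 GTG (Val): 32.9 per 1000.
Codon 5 CGA (Arg): 37.1 per 1000.
Lowest frequency is 32.9 at codon 4.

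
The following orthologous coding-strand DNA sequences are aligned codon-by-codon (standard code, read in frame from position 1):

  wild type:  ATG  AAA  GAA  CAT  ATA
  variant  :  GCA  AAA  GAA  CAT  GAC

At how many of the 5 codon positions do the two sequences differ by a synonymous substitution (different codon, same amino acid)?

Codon 1: ATG Met / GCA Ala — nonsynonymous.
Codon 2: AAA Lys / AAA Lys — identical.
Codon 3: GAA Glu / GAA Glu — identical.
Codon 4: CAT His / CAT His — identical.
Codon 5: ATA Ile / GAC Asp — nonsynonymous.
Synonymous differences: 0.

0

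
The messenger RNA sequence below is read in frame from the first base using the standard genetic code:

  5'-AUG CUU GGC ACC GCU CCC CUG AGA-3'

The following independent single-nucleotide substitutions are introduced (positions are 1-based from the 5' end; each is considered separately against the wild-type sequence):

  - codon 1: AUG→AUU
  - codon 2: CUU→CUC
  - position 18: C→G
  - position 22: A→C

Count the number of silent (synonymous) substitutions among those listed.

3

Codon 1: AUG (Met) → AUU (Ile) — missense.
Codon 2: CUU (Leu) → CUC (Leu) — synonymous.
Codon 6: CCC (Pro) → CCG (Pro) — synonymous.
Codon 8: AGA (Arg) → CGA (Arg) — synonymous.
Synonymous: 3 of 4.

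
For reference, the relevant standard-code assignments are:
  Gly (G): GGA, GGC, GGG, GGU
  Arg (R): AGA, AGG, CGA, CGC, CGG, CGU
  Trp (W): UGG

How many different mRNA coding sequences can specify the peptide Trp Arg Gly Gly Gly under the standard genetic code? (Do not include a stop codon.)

Trp: 1 codon.
Arg: 6 codons.
Gly: 4 codons.
Gly: 4 codons.
Gly: 4 codons.
1 × 6 × 4 × 4 × 4 = 384.

384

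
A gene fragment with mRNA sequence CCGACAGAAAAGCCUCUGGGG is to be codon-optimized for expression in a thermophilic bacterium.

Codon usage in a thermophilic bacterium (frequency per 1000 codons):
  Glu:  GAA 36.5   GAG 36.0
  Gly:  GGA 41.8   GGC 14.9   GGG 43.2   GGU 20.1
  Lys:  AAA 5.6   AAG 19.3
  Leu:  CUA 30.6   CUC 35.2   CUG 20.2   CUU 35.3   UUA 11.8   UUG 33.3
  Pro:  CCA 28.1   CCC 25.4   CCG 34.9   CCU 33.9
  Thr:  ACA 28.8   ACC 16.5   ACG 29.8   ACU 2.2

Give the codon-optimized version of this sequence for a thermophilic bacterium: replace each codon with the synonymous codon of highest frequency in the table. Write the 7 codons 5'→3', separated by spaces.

Codon 1 (Pro): best is CCG at 34.9.
Codon 2 (Thr): best is ACG at 29.8.
Codon 3 (Glu): best is GAA at 36.5.
Codon 4 (Lys): best is AAG at 19.3.
Codon 5 (Pro): best is CCG at 34.9.
Codon 6 (Leu): best is CUU at 35.3.
Codon 7 (Gly): best is GGG at 43.2.

CCG ACG GAA AAG CCG CUU GGG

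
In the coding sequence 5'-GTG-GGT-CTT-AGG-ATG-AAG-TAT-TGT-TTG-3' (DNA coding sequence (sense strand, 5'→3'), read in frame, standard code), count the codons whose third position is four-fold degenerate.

Codon 1 GTG (Val): third position 4-fold.
Codon 2 GGT (Gly): third position 4-fold.
Codon 3 CTT (Leu): third position 4-fold.
Codon 4 AGG (Arg): third position 2-fold.
Codon 5 ATG (Met): third position 1-fold.
Codon 6 AAG (Lys): third position 2-fold.
Codon 7 TAT (Tyr): third position 2-fold.
Codon 8 TGT (Cys): third position 2-fold.
Codon 9 TTG (Leu): third position 2-fold.
Four-fold degenerate third positions: 3.

3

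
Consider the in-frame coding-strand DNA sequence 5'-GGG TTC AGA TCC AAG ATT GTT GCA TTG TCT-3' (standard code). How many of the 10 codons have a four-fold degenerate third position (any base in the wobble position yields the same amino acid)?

Codon 1 GGG (Gly): third position 4-fold.
Codon 2 TTC (Phe): third position 2-fold.
Codon 3 AGA (Arg): third position 2-fold.
Codon 4 TCC (Ser): third position 4-fold.
Codon 5 AAG (Lys): third position 2-fold.
Codon 6 ATT (Ile): third position 3-fold.
Codon 7 GTT (Val): third position 4-fold.
Codon 8 GCA (Ala): third position 4-fold.
Codon 9 TTG (Leu): third position 2-fold.
Codon 10 TCT (Ser): third position 4-fold.
Four-fold degenerate third positions: 5.

5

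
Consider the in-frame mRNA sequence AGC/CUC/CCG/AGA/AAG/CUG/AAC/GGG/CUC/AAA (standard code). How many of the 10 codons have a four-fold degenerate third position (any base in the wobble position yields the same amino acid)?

Codon 1 AGC (Ser): third position 2-fold.
Codon 2 CUC (Leu): third position 4-fold.
Codon 3 CCG (Pro): third position 4-fold.
Codon 4 AGA (Arg): third position 2-fold.
Codon 5 AAG (Lys): third position 2-fold.
Codon 6 CUG (Leu): third position 4-fold.
Codon 7 AAC (Asn): third position 2-fold.
Codon 8 GGG (Gly): third position 4-fold.
Codon 9 CUC (Leu): third position 4-fold.
Codon 10 AAA (Lys): third position 2-fold.
Four-fold degenerate third positions: 5.

5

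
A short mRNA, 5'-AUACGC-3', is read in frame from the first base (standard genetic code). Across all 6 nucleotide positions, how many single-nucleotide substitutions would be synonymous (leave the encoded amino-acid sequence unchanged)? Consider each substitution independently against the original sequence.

5

Codon 1 (AUA, Ile): 2 synonymous substitutions.
Codon 2 (CGC, Arg): 3 synonymous substitutions.
Total: 2 + 3 = 5.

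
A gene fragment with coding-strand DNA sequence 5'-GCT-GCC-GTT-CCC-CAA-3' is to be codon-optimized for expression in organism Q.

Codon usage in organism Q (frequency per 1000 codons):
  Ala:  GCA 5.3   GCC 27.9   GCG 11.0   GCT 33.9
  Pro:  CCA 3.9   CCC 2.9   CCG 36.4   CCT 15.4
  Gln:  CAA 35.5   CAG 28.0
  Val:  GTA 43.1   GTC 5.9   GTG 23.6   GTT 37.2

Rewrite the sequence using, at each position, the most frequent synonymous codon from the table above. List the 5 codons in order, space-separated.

Codon 1 (Ala): best is GCT at 33.9.
Codon 2 (Ala): best is GCT at 33.9.
Codon 3 (Val): best is GTA at 43.1.
Codon 4 (Pro): best is CCG at 36.4.
Codon 5 (Gln): best is CAA at 35.5.

GCT GCT GTA CCG CAA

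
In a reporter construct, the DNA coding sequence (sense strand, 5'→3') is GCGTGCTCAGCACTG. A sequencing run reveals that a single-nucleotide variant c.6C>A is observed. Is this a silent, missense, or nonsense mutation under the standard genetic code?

Position 6 falls in codon 2: TGC → Cys.
After the substitution the codon is TGA → Stop.
The new codon is a stop codon, so this is a nonsense mutation.

nonsense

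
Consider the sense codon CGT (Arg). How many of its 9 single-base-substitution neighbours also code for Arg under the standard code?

Position 1: none → 0 synonymous.
Position 2: none → 0 synonymous.
Position 3: CGC, CGA, CGG → 3 synonymous.
Total: 0 + 0 + 3 = 3.

3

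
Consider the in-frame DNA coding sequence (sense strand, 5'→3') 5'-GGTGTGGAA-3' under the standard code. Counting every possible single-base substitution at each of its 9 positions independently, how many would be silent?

Codon 1 (GGT, Gly): 3 synonymous substitutions.
Codon 2 (GTG, Val): 3 synonymous substitutions.
Codon 3 (GAA, Glu): 1 synonymous substitution.
Total: 3 + 3 + 1 = 7.

7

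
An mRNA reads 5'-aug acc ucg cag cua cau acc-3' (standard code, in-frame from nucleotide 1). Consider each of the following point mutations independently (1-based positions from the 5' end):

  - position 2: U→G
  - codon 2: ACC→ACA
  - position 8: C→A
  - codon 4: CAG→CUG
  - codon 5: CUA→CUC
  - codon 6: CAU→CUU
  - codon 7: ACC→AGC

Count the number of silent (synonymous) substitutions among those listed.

2

Codon 1: AUG (Met) → AGG (Arg) — missense.
Codon 2: ACC (Thr) → ACA (Thr) — synonymous.
Codon 3: UCG (Ser) → UAG (Stop) — nonsense.
Codon 4: CAG (Gln) → CUG (Leu) — missense.
Codon 5: CUA (Leu) → CUC (Leu) — synonymous.
Codon 6: CAU (His) → CUU (Leu) — missense.
Codon 7: ACC (Thr) → AGC (Ser) — missense.
Synonymous: 2 of 7.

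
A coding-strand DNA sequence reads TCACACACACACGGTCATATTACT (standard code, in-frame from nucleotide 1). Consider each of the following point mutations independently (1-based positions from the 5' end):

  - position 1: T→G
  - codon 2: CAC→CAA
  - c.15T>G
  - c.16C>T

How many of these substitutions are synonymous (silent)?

Codon 1: TCA (Ser) → GCA (Ala) — missense.
Codon 2: CAC (His) → CAA (Gln) — missense.
Codon 5: GGT (Gly) → GGG (Gly) — synonymous.
Codon 6: CAT (His) → TAT (Tyr) — missense.
Synonymous: 1 of 4.

1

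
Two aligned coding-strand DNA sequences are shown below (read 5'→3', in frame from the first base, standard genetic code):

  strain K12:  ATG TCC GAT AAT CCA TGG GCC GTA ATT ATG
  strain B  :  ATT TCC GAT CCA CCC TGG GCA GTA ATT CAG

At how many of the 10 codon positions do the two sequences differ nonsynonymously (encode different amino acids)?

3

Codon 1: ATG Met / ATT Ile — nonsynonymous.
Codon 2: TCC Ser / TCC Ser — identical.
Codon 3: GAT Asp / GAT Asp — identical.
Codon 4: AAT Asn / CCA Pro — nonsynonymous.
Codon 5: CCA Pro / CCC Pro — synonymous.
Codon 6: TGG Trp / TGG Trp — identical.
Codon 7: GCC Ala / GCA Ala — synonymous.
Codon 8: GTA Val / GTA Val — identical.
Codon 9: ATT Ile / ATT Ile — identical.
Codon 10: ATG Met / CAG Gln — nonsynonymous.
Nonsynonymous differences: 3.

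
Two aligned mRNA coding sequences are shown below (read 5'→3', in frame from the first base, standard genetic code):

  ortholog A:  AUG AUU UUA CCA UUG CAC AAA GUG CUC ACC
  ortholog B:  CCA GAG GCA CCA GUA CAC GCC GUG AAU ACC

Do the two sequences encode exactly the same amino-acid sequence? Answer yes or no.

no

Codon 1: AUG Met / CCA Pro — nonsynonymous.
Codon 2: AUU Ile / GAG Glu — nonsynonymous.
Codon 3: UUA Leu / GCA Ala — nonsynonymous.
Codon 4: CCA Pro / CCA Pro — identical.
Codon 5: UUG Leu / GUA Val — nonsynonymous.
Codon 6: CAC His / CAC His — identical.
Codon 7: AAA Lys / GCC Ala — nonsynonymous.
Codon 8: GUG Val / GUG Val — identical.
Codon 9: CUC Leu / AAU Asn — nonsynonymous.
Codon 10: ACC Thr / ACC Thr — identical.
Nonsynonymous differences: 6 → different protein.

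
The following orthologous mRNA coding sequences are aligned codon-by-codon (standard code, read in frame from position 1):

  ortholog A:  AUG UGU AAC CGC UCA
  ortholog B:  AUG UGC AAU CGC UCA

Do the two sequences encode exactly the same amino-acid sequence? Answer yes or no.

yes

Codon 1: AUG Met / AUG Met — identical.
Codon 2: UGU Cys / UGC Cys — synonymous.
Codon 3: AAC Asn / AAU Asn — synonymous.
Codon 4: CGC Arg / CGC Arg — identical.
Codon 5: UCA Ser / UCA Ser — identical.
Nonsynonymous differences: 0 → same protein.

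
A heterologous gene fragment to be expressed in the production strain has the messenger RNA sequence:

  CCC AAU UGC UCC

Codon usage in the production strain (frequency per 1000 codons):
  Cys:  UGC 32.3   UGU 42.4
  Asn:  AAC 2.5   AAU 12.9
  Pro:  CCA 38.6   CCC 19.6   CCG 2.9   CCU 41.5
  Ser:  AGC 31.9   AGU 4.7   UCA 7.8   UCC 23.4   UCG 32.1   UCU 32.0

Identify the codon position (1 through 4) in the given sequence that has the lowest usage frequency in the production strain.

Codon 1 CCC (Pro): 19.6 per 1000.
Codon 2 AAU (Asn): 12.9 per 1000.
Codon 3 UGC (Cys): 32.3 per 1000.
Codon 4 UCC (Ser): 23.4 per 1000.
Lowest frequency is 12.9 at codon 2.

2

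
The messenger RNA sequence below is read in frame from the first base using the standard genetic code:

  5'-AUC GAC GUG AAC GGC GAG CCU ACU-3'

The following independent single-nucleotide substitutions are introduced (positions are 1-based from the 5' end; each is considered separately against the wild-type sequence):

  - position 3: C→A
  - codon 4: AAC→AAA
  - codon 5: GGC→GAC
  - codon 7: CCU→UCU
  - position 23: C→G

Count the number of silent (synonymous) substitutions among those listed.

1

Codon 1: AUC (Ile) → AUA (Ile) — synonymous.
Codon 4: AAC (Asn) → AAA (Lys) — missense.
Codon 5: GGC (Gly) → GAC (Asp) — missense.
Codon 7: CCU (Pro) → UCU (Ser) — missense.
Codon 8: ACU (Thr) → AGU (Ser) — missense.
Synonymous: 1 of 5.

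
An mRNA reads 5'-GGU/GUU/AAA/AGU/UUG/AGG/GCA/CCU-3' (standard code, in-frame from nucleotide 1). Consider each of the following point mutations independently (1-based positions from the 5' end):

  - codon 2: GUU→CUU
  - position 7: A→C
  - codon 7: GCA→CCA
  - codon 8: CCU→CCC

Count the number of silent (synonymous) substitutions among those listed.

Codon 2: GUU (Val) → CUU (Leu) — missense.
Codon 3: AAA (Lys) → CAA (Gln) — missense.
Codon 7: GCA (Ala) → CCA (Pro) — missense.
Codon 8: CCU (Pro) → CCC (Pro) — synonymous.
Synonymous: 1 of 4.

1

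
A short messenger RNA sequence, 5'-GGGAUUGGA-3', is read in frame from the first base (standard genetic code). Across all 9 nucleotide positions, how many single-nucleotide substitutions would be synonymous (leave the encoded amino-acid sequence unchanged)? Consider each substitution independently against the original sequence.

Codon 1 (GGG, Gly): 3 synonymous substitutions.
Codon 2 (AUU, Ile): 2 synonymous substitutions.
Codon 3 (GGA, Gly): 3 synonymous substitutions.
Total: 3 + 2 + 3 = 8.

8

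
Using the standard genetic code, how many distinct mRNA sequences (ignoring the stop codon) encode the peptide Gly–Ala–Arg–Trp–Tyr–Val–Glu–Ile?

Gly: 4 codons.
Ala: 4 codons.
Arg: 6 codons.
Trp: 1 codon.
Tyr: 2 codons.
Val: 4 codons.
Glu: 2 codons.
Ile: 3 codons.
4 × 4 × 6 × 1 × 2 × 4 × 2 × 3 = 4608.

4608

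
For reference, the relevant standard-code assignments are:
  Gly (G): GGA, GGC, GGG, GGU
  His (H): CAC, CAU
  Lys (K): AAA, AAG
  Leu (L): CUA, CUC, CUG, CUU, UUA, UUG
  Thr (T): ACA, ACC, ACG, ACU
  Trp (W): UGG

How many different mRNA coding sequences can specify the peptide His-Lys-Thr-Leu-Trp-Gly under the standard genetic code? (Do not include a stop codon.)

His: 2 codons.
Lys: 2 codons.
Thr: 4 codons.
Leu: 6 codons.
Trp: 1 codon.
Gly: 4 codons.
2 × 2 × 4 × 6 × 1 × 4 = 384.

384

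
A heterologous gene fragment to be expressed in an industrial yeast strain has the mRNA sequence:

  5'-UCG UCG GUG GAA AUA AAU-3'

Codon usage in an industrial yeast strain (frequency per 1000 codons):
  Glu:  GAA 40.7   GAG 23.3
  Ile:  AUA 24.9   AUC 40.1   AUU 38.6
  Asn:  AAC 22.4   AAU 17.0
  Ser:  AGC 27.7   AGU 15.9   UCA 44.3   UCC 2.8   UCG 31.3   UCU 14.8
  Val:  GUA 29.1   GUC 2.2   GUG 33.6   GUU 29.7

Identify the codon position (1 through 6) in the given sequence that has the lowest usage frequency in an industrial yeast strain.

6

Codon 1 UCG (Ser): 31.3 per 1000.
Codon 2 UCG (Ser): 31.3 per 1000.
Codon 3 GUG (Val): 33.6 per 1000.
Codon 4 GAA (Glu): 40.7 per 1000.
Codon 5 AUA (Ile): 24.9 per 1000.
Codon 6 AAU (Asn): 17.0 per 1000.
Lowest frequency is 17.0 at codon 6.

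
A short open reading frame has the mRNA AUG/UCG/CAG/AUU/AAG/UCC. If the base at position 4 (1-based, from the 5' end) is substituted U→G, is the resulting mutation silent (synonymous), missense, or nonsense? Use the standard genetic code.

Position 4 falls in codon 2: UCG → Ser.
After the substitution the codon is GCG → Ala.
Ser ≠ Ala, so this is a missense mutation.

missense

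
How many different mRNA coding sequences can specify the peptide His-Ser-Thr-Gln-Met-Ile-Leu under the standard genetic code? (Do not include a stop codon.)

His: 2 codons.
Ser: 6 codons.
Thr: 4 codons.
Gln: 2 codons.
Met: 1 codon.
Ile: 3 codons.
Leu: 6 codons.
2 × 6 × 4 × 2 × 1 × 3 × 6 = 1728.

1728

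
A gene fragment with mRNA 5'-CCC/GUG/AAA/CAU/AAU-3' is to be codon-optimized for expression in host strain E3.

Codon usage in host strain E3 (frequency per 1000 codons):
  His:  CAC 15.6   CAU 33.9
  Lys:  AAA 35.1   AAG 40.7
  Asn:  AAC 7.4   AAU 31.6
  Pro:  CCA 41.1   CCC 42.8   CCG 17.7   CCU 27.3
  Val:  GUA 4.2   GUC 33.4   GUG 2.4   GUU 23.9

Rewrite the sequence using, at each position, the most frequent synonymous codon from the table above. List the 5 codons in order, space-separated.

Codon 1 (Pro): best is CCC at 42.8.
Codon 2 (Val): best is GUC at 33.4.
Codon 3 (Lys): best is AAG at 40.7.
Codon 4 (His): best is CAU at 33.9.
Codon 5 (Asn): best is AAU at 31.6.

CCC GUC AAG CAU AAU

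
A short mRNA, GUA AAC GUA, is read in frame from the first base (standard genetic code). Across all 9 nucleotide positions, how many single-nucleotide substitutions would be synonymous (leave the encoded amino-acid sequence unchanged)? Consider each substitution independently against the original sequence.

Codon 1 (GUA, Val): 3 synonymous substitutions.
Codon 2 (AAC, Asn): 1 synonymous substitution.
Codon 3 (GUA, Val): 3 synonymous substitutions.
Total: 3 + 1 + 3 = 7.

7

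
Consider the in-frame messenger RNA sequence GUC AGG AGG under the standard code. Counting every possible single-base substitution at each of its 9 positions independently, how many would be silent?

Codon 1 (GUC, Val): 3 synonymous substitutions.
Codon 2 (AGG, Arg): 2 synonymous substitutions.
Codon 3 (AGG, Arg): 2 synonymous substitutions.
Total: 3 + 2 + 2 = 7.

7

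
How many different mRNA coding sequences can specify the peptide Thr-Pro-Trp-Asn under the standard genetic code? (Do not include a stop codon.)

Thr: 4 codons.
Pro: 4 codons.
Trp: 1 codon.
Asn: 2 codons.
4 × 4 × 1 × 2 = 32.

32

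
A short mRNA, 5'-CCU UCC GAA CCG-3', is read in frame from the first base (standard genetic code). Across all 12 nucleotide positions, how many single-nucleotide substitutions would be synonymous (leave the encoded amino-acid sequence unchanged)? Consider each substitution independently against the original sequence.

10

Codon 1 (CCU, Pro): 3 synonymous substitutions.
Codon 2 (UCC, Ser): 3 synonymous substitutions.
Codon 3 (GAA, Glu): 1 synonymous substitution.
Codon 4 (CCG, Pro): 3 synonymous substitutions.
Total: 3 + 3 + 1 + 3 = 10.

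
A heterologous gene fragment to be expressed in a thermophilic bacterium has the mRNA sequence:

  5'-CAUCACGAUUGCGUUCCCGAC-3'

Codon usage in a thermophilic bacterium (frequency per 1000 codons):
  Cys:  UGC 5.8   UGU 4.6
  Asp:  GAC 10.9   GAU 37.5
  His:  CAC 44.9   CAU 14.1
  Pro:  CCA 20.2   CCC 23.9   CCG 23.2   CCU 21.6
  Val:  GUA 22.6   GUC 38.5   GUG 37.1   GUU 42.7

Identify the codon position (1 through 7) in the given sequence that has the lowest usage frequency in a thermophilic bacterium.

4

Codon 1 CAU (His): 14.1 per 1000.
Codon 2 CAC (His): 44.9 per 1000.
Codon 3 GAU (Asp): 37.5 per 1000.
Codon 4 UGC (Cys): 5.8 per 1000.
Codon 5 GUU (Val): 42.7 per 1000.
Codon 6 CCC (Pro): 23.9 per 1000.
Codon 7 GAC (Asp): 10.9 per 1000.
Lowest frequency is 5.8 at codon 4.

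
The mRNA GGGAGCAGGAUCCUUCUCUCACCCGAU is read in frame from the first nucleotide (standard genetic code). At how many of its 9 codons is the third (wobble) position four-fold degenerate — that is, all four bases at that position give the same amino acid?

5

Codon 1 GGG (Gly): third position 4-fold.
Codon 2 AGC (Ser): third position 2-fold.
Codon 3 AGG (Arg): third position 2-fold.
Codon 4 AUC (Ile): third position 3-fold.
Codon 5 CUU (Leu): third position 4-fold.
Codon 6 CUC (Leu): third position 4-fold.
Codon 7 UCA (Ser): third position 4-fold.
Codon 8 CCC (Pro): third position 4-fold.
Codon 9 GAU (Asp): third position 2-fold.
Four-fold degenerate third positions: 5.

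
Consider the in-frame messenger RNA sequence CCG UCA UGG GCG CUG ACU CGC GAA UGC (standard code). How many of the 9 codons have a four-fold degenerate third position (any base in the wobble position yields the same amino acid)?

Codon 1 CCG (Pro): third position 4-fold.
Codon 2 UCA (Ser): third position 4-fold.
Codon 3 UGG (Trp): third position 1-fold.
Codon 4 GCG (Ala): third position 4-fold.
Codon 5 CUG (Leu): third position 4-fold.
Codon 6 ACU (Thr): third position 4-fold.
Codon 7 CGC (Arg): third position 4-fold.
Codon 8 GAA (Glu): third position 2-fold.
Codon 9 UGC (Cys): third position 2-fold.
Four-fold degenerate third positions: 6.

6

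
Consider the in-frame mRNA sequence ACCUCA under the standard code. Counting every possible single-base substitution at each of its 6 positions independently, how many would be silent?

6

Codon 1 (ACC, Thr): 3 synonymous substitutions.
Codon 2 (UCA, Ser): 3 synonymous substitutions.
Total: 3 + 3 = 6.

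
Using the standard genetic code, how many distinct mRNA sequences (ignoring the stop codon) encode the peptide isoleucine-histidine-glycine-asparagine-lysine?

96

Ile: 3 codons.
His: 2 codons.
Gly: 4 codons.
Asn: 2 codons.
Lys: 2 codons.
3 × 2 × 4 × 2 × 2 = 96.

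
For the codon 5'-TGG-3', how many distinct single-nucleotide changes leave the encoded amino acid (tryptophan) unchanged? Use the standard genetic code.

0

Position 1: none → 0 synonymous.
Position 2: none → 0 synonymous.
Position 3: none → 0 synonymous.
Total: 0 + 0 + 0 = 0.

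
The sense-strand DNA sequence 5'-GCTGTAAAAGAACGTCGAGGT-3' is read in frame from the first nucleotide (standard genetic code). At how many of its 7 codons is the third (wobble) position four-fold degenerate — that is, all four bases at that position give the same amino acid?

5

Codon 1 GCT (Ala): third position 4-fold.
Codon 2 GTA (Val): third position 4-fold.
Codon 3 AAA (Lys): third position 2-fold.
Codon 4 GAA (Glu): third position 2-fold.
Codon 5 CGT (Arg): third position 4-fold.
Codon 6 CGA (Arg): third position 4-fold.
Codon 7 GGT (Gly): third position 4-fold.
Four-fold degenerate third positions: 5.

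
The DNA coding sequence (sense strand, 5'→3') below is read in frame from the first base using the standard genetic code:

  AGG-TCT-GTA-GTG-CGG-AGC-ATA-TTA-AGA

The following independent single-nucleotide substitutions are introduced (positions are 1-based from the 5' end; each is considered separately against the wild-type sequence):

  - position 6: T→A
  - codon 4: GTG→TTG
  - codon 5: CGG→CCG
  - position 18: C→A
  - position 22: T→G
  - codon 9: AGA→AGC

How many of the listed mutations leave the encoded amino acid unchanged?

Codon 2: TCT (Ser) → TCA (Ser) — synonymous.
Codon 4: GTG (Val) → TTG (Leu) — missense.
Codon 5: CGG (Arg) → CCG (Pro) — missense.
Codon 6: AGC (Ser) → AGA (Arg) — missense.
Codon 8: TTA (Leu) → GTA (Val) — missense.
Codon 9: AGA (Arg) → AGC (Ser) — missense.
Synonymous: 1 of 6.

1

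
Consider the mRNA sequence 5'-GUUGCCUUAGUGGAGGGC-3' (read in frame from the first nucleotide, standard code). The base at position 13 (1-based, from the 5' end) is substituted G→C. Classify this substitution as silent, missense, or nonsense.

missense

Position 13 falls in codon 5: GAG → Glu.
After the substitution the codon is CAG → Gln.
Glu ≠ Gln, so this is a missense mutation.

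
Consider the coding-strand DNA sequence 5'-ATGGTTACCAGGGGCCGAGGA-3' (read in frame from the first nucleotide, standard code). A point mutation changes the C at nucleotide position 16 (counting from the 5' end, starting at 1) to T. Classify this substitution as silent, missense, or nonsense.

Position 16 falls in codon 6: CGA → Arg.
After the substitution the codon is TGA → Stop.
The new codon is a stop codon, so this is a nonsense mutation.

nonsense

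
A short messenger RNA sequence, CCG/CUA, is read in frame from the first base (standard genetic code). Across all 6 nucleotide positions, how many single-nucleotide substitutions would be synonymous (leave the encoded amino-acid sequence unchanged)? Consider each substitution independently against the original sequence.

7

Codon 1 (CCG, Pro): 3 synonymous substitutions.
Codon 2 (CUA, Leu): 4 synonymous substitutions.
Total: 3 + 4 = 7.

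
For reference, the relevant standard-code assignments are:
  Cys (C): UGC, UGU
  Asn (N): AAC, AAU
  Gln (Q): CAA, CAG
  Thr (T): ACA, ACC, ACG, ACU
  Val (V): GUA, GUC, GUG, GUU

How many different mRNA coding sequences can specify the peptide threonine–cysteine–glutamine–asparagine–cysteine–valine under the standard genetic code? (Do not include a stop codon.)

256

Thr: 4 codons.
Cys: 2 codons.
Gln: 2 codons.
Asn: 2 codons.
Cys: 2 codons.
Val: 4 codons.
4 × 2 × 2 × 2 × 2 × 4 = 256.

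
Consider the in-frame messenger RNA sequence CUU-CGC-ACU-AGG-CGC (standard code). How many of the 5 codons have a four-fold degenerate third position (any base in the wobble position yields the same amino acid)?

4

Codon 1 CUU (Leu): third position 4-fold.
Codon 2 CGC (Arg): third position 4-fold.
Codon 3 ACU (Thr): third position 4-fold.
Codon 4 AGG (Arg): third position 2-fold.
Codon 5 CGC (Arg): third position 4-fold.
Four-fold degenerate third positions: 4.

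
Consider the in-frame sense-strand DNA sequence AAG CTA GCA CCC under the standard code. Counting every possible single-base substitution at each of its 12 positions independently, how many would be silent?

11

Codon 1 (AAG, Lys): 1 synonymous substitution.
Codon 2 (CTA, Leu): 4 synonymous substitutions.
Codon 3 (GCA, Ala): 3 synonymous substitutions.
Codon 4 (CCC, Pro): 3 synonymous substitutions.
Total: 1 + 4 + 3 + 3 = 11.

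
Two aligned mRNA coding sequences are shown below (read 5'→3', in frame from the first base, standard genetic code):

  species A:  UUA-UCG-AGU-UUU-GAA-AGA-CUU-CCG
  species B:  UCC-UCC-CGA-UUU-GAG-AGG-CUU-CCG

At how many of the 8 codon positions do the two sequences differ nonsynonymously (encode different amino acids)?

Codon 1: UUA Leu / UCC Ser — nonsynonymous.
Codon 2: UCG Ser / UCC Ser — synonymous.
Codon 3: AGU Ser / CGA Arg — nonsynonymous.
Codon 4: UUU Phe / UUU Phe — identical.
Codon 5: GAA Glu / GAG Glu — synonymous.
Codon 6: AGA Arg / AGG Arg — synonymous.
Codon 7: CUU Leu / CUU Leu — identical.
Codon 8: CCG Pro / CCG Pro — identical.
Nonsynonymous differences: 2.

2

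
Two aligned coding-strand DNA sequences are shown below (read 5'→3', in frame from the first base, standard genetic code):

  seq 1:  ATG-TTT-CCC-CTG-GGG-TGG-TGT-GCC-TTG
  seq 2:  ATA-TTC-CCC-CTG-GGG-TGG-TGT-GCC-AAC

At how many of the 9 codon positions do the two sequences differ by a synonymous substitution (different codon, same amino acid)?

1

Codon 1: ATG Met / ATA Ile — nonsynonymous.
Codon 2: TTT Phe / TTC Phe — synonymous.
Codon 3: CCC Pro / CCC Pro — identical.
Codon 4: CTG Leu / CTG Leu — identical.
Codon 5: GGG Gly / GGG Gly — identical.
Codon 6: TGG Trp / TGG Trp — identical.
Codon 7: TGT Cys / TGT Cys — identical.
Codon 8: GCC Ala / GCC Ala — identical.
Codon 9: TTG Leu / AAC Asn — nonsynonymous.
Synonymous differences: 1.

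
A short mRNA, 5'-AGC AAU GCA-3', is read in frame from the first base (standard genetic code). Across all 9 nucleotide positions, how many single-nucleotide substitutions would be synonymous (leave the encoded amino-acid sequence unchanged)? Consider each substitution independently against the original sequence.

5

Codon 1 (AGC, Ser): 1 synonymous substitution.
Codon 2 (AAU, Asn): 1 synonymous substitution.
Codon 3 (GCA, Ala): 3 synonymous substitutions.
Total: 1 + 1 + 3 = 5.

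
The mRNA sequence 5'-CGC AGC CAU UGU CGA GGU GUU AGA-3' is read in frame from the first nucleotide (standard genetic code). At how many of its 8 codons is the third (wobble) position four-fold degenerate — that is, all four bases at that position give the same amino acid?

Codon 1 CGC (Arg): third position 4-fold.
Codon 2 AGC (Ser): third position 2-fold.
Codon 3 CAU (His): third position 2-fold.
Codon 4 UGU (Cys): third position 2-fold.
Codon 5 CGA (Arg): third position 4-fold.
Codon 6 GGU (Gly): third position 4-fold.
Codon 7 GUU (Val): third position 4-fold.
Codon 8 AGA (Arg): third position 2-fold.
Four-fold degenerate third positions: 4.

4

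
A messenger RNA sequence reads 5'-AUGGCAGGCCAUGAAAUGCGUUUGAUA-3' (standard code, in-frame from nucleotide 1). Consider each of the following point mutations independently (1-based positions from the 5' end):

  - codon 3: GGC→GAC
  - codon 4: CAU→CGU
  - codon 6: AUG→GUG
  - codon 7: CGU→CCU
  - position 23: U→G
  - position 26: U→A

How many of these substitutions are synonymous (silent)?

Codon 3: GGC (Gly) → GAC (Asp) — missense.
Codon 4: CAU (His) → CGU (Arg) — missense.
Codon 6: AUG (Met) → GUG (Val) — missense.
Codon 7: CGU (Arg) → CCU (Pro) — missense.
Codon 8: UUG (Leu) → UGG (Trp) — missense.
Codon 9: AUA (Ile) → AAA (Lys) — missense.
Synonymous: 0 of 6.

0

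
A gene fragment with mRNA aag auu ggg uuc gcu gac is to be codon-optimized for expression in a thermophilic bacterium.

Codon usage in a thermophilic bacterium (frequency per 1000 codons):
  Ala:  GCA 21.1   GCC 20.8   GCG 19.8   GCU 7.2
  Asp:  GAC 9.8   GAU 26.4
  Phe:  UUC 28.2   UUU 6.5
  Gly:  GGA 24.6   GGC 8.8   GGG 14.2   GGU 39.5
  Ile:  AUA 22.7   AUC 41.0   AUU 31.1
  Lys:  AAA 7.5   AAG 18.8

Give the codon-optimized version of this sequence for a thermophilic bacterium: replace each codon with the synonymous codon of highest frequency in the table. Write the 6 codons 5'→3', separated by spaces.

AAG AUC GGU UUC GCA GAU

Codon 1 (Lys): best is AAG at 18.8.
Codon 2 (Ile): best is AUC at 41.0.
Codon 3 (Gly): best is GGU at 39.5.
Codon 4 (Phe): best is UUC at 28.2.
Codon 5 (Ala): best is GCA at 21.1.
Codon 6 (Asp): best is GAU at 26.4.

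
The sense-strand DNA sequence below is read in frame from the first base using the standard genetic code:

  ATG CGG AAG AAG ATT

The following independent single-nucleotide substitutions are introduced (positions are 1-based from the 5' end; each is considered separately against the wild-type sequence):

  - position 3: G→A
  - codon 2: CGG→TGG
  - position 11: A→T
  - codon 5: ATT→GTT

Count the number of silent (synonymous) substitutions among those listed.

0

Codon 1: ATG (Met) → ATA (Ile) — missense.
Codon 2: CGG (Arg) → TGG (Trp) — missense.
Codon 4: AAG (Lys) → ATG (Met) — missense.
Codon 5: ATT (Ile) → GTT (Val) — missense.
Synonymous: 0 of 4.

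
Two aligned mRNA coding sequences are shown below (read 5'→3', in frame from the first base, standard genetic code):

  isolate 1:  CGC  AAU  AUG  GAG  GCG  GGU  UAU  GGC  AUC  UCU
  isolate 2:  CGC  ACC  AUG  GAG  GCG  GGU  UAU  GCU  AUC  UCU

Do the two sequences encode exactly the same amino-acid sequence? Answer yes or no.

no

Codon 1: CGC Arg / CGC Arg — identical.
Codon 2: AAU Asn / ACC Thr — nonsynonymous.
Codon 3: AUG Met / AUG Met — identical.
Codon 4: GAG Glu / GAG Glu — identical.
Codon 5: GCG Ala / GCG Ala — identical.
Codon 6: GGU Gly / GGU Gly — identical.
Codon 7: UAU Tyr / UAU Tyr — identical.
Codon 8: GGC Gly / GCU Ala — nonsynonymous.
Codon 9: AUC Ile / AUC Ile — identical.
Codon 10: UCU Ser / UCU Ser — identical.
Nonsynonymous differences: 2 → different protein.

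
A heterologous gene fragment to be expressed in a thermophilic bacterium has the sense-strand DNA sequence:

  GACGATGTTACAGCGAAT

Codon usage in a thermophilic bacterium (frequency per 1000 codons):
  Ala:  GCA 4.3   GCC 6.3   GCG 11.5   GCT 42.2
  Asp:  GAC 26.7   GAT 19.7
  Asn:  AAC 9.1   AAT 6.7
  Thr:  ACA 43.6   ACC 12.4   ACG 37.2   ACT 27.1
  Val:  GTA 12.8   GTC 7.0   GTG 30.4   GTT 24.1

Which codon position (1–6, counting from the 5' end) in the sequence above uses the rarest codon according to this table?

Codon 1 GAC (Asp): 26.7 per 1000.
Codon 2 GAT (Asp): 19.7 per 1000.
Codon 3 GTT (Val): 24.1 per 1000.
Codon 4 ACA (Thr): 43.6 per 1000.
Codon 5 GCG (Ala): 11.5 per 1000.
Codon 6 AAT (Asn): 6.7 per 1000.
Lowest frequency is 6.7 at codon 6.

6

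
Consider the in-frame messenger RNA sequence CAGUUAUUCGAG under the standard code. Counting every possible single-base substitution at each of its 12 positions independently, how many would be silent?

5

Codon 1 (CAG, Gln): 1 synonymous substitution.
Codon 2 (UUA, Leu): 2 synonymous substitutions.
Codon 3 (UUC, Phe): 1 synonymous substitution.
Codon 4 (GAG, Glu): 1 synonymous substitution.
Total: 1 + 2 + 1 + 1 = 5.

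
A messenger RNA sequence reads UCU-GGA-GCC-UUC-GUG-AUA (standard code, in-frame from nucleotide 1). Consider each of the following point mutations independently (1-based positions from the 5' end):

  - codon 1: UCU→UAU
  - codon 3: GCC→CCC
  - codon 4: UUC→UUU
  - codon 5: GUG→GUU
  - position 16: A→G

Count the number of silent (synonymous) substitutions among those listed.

2

Codon 1: UCU (Ser) → UAU (Tyr) — missense.
Codon 3: GCC (Ala) → CCC (Pro) — missense.
Codon 4: UUC (Phe) → UUU (Phe) — synonymous.
Codon 5: GUG (Val) → GUU (Val) — synonymous.
Codon 6: AUA (Ile) → GUA (Val) — missense.
Synonymous: 2 of 5.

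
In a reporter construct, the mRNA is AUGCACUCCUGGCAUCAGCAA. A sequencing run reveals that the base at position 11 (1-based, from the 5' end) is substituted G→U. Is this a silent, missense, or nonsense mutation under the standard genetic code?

Position 11 falls in codon 4: UGG → Trp.
After the substitution the codon is UUG → Leu.
Trp ≠ Leu, so this is a missense mutation.

missense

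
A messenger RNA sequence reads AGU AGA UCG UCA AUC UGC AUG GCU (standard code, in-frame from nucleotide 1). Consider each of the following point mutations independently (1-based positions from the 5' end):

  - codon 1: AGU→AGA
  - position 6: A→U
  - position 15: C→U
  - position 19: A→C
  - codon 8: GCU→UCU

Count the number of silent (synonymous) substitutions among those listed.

1

Codon 1: AGU (Ser) → AGA (Arg) — missense.
Codon 2: AGA (Arg) → AGU (Ser) — missense.
Codon 5: AUC (Ile) → AUU (Ile) — synonymous.
Codon 7: AUG (Met) → CUG (Leu) — missense.
Codon 8: GCU (Ala) → UCU (Ser) — missense.
Synonymous: 1 of 5.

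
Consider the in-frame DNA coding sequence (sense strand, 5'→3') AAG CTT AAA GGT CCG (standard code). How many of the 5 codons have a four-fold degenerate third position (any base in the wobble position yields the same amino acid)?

3

Codon 1 AAG (Lys): third position 2-fold.
Codon 2 CTT (Leu): third position 4-fold.
Codon 3 AAA (Lys): third position 2-fold.
Codon 4 GGT (Gly): third position 4-fold.
Codon 5 CCG (Pro): third position 4-fold.
Four-fold degenerate third positions: 3.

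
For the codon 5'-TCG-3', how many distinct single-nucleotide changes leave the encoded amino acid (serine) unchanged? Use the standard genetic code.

Position 1: none → 0 synonymous.
Position 2: none → 0 synonymous.
Position 3: TCT, TCC, TCA → 3 synonymous.
Total: 0 + 0 + 3 = 3.

3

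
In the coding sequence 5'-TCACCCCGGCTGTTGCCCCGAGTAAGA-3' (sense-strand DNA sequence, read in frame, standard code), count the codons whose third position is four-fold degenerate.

Codon 1 TCA (Ser): third position 4-fold.
Codon 2 CCC (Pro): third position 4-fold.
Codon 3 CGG (Arg): third position 4-fold.
Codon 4 CTG (Leu): third position 4-fold.
Codon 5 TTG (Leu): third position 2-fold.
Codon 6 CCC (Pro): third position 4-fold.
Codon 7 CGA (Arg): third position 4-fold.
Codon 8 GTA (Val): third position 4-fold.
Codon 9 AGA (Arg): third position 2-fold.
Four-fold degenerate third positions: 7.

7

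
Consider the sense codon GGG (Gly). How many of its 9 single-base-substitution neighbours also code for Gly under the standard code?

3

Position 1: none → 0 synonymous.
Position 2: none → 0 synonymous.
Position 3: GGT, GGC, GGA → 3 synonymous.
Total: 0 + 0 + 3 = 3.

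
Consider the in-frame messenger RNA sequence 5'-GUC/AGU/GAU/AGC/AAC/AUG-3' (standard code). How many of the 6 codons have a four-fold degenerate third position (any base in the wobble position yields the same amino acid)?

1

Codon 1 GUC (Val): third position 4-fold.
Codon 2 AGU (Ser): third position 2-fold.
Codon 3 GAU (Asp): third position 2-fold.
Codon 4 AGC (Ser): third position 2-fold.
Codon 5 AAC (Asn): third position 2-fold.
Codon 6 AUG (Met): third position 1-fold.
Four-fold degenerate third positions: 1.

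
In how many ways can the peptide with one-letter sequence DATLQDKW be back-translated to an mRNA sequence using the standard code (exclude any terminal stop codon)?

Asp: 2 codons.
Ala: 4 codons.
Thr: 4 codons.
Leu: 6 codons.
Gln: 2 codons.
Asp: 2 codons.
Lys: 2 codons.
Trp: 1 codon.
2 × 4 × 4 × 6 × 2 × 2 × 2 × 1 = 1536.

1536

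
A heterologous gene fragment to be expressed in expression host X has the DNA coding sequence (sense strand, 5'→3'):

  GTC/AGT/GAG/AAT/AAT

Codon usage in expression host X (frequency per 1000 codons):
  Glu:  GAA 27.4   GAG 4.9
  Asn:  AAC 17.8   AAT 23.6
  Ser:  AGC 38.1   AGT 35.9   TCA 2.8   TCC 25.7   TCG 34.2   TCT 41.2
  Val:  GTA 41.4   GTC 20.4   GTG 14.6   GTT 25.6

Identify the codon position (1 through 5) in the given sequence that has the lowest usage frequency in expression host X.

3

Codon 1 GTC (Val): 20.4 per 1000.
Codon 2 AGT (Ser): 35.9 per 1000.
Codon 3 GAG (Glu): 4.9 per 1000.
Codon 4 AAT (Asn): 23.6 per 1000.
Codon 5 AAT (Asn): 23.6 per 1000.
Lowest frequency is 4.9 at codon 3.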